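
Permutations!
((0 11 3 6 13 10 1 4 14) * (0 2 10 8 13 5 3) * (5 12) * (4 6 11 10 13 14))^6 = (0 3 12 1)(2 8)(5 6 10 11)(13 14)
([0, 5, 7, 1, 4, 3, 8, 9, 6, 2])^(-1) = [0, 3, 9, 5, 4, 1, 8, 2, 6, 7]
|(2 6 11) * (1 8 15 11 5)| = 7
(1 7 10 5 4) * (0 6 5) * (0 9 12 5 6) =(1 7 10 9 12 5 4) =[0, 7, 2, 3, 1, 4, 6, 10, 8, 12, 9, 11, 5]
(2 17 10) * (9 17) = [0, 1, 9, 3, 4, 5, 6, 7, 8, 17, 2, 11, 12, 13, 14, 15, 16, 10] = (2 9 17 10)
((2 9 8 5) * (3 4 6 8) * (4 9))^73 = ((2 4 6 8 5)(3 9))^73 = (2 8 4 5 6)(3 9)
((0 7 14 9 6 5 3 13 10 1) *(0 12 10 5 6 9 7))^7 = (1 12 10)(3 13 5)(7 14)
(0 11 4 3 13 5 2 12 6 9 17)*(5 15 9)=(0 11 4 3 13 15 9 17)(2 12 6 5)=[11, 1, 12, 13, 3, 2, 5, 7, 8, 17, 10, 4, 6, 15, 14, 9, 16, 0]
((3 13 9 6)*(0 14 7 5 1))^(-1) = ((0 14 7 5 1)(3 13 9 6))^(-1) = (0 1 5 7 14)(3 6 9 13)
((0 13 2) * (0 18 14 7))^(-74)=(0 14 2)(7 18 13)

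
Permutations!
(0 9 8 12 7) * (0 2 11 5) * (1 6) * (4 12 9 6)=[6, 4, 11, 3, 12, 0, 1, 2, 9, 8, 10, 5, 7]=(0 6 1 4 12 7 2 11 5)(8 9)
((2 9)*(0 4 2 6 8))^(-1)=(0 8 6 9 2 4)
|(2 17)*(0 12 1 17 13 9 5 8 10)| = |(0 12 1 17 2 13 9 5 8 10)| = 10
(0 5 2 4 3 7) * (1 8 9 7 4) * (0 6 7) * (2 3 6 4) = (0 5 3 2 1 8 9)(4 6 7) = [5, 8, 1, 2, 6, 3, 7, 4, 9, 0]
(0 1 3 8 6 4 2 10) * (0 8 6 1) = (1 3 6 4 2 10 8) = [0, 3, 10, 6, 2, 5, 4, 7, 1, 9, 8]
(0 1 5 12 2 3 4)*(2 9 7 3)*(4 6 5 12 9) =(0 1 12 4)(3 6 5 9 7) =[1, 12, 2, 6, 0, 9, 5, 3, 8, 7, 10, 11, 4]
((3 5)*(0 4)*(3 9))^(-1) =(0 4)(3 9 5)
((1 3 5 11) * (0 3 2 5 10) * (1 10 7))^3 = ((0 3 7 1 2 5 11 10))^3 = (0 1 11 3 2 10 7 5)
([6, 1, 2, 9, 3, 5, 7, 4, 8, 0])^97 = (0 6 7 4 3 9)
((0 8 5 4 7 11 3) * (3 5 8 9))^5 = ((0 9 3)(4 7 11 5))^5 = (0 3 9)(4 7 11 5)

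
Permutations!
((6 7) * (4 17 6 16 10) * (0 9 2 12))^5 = (0 9 2 12)(4 10 16 7 6 17)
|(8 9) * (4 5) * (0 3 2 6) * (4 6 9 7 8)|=14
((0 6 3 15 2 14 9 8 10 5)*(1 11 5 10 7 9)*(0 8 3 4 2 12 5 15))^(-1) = ((0 6 4 2 14 1 11 15 12 5 8 7 9 3))^(-1) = (0 3 9 7 8 5 12 15 11 1 14 2 4 6)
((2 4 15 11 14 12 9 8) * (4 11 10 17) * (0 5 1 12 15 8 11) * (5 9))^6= ((0 9 11 14 15 10 17 4 8 2)(1 12 5))^6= (0 17 11 8 15)(2 10 9 4 14)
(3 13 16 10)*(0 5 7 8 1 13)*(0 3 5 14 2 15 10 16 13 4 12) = (16)(0 14 2 15 10 5 7 8 1 4 12) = [14, 4, 15, 3, 12, 7, 6, 8, 1, 9, 5, 11, 0, 13, 2, 10, 16]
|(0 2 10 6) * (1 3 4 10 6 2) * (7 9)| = 14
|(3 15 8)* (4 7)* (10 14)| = |(3 15 8)(4 7)(10 14)| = 6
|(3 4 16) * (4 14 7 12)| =|(3 14 7 12 4 16)| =6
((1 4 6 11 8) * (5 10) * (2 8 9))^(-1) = (1 8 2 9 11 6 4)(5 10)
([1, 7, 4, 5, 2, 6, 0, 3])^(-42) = [0, 1, 2, 3, 4, 5, 6, 7]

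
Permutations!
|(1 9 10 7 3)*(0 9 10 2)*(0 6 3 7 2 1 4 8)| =|(0 9 1 10 2 6 3 4 8)| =9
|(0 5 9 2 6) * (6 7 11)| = |(0 5 9 2 7 11 6)| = 7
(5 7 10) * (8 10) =(5 7 8 10) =[0, 1, 2, 3, 4, 7, 6, 8, 10, 9, 5]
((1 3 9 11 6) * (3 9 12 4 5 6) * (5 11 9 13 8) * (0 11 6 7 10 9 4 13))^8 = (0 10 12 6 5 11 9 13 1 7 3 4 8)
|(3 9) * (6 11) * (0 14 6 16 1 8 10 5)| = |(0 14 6 11 16 1 8 10 5)(3 9)| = 18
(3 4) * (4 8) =(3 8 4) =[0, 1, 2, 8, 3, 5, 6, 7, 4]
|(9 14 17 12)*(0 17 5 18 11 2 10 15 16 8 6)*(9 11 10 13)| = 15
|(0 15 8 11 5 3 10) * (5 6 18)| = 9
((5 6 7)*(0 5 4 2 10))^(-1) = ((0 5 6 7 4 2 10))^(-1) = (0 10 2 4 7 6 5)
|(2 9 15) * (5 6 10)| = |(2 9 15)(5 6 10)| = 3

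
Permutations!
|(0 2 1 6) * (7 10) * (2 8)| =10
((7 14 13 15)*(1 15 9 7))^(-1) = ((1 15)(7 14 13 9))^(-1) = (1 15)(7 9 13 14)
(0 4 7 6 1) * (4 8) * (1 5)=[8, 0, 2, 3, 7, 1, 5, 6, 4]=(0 8 4 7 6 5 1)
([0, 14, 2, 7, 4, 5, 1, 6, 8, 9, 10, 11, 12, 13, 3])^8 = (1 7 14 6 3)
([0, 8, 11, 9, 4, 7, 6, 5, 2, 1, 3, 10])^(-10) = (1 10 8 3 2 9 11)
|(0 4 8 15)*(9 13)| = |(0 4 8 15)(9 13)| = 4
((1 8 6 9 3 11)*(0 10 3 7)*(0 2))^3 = ((0 10 3 11 1 8 6 9 7 2))^3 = (0 11 6 2 3 8 7 10 1 9)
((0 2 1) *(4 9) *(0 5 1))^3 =(0 2)(1 5)(4 9)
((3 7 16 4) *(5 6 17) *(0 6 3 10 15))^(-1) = ((0 6 17 5 3 7 16 4 10 15))^(-1) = (0 15 10 4 16 7 3 5 17 6)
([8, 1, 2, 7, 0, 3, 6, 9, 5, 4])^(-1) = [4, 1, 2, 5, 9, 8, 6, 3, 0, 7]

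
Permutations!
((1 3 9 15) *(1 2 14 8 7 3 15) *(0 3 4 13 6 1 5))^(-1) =(0 5 9 3)(1 6 13 4 7 8 14 2 15)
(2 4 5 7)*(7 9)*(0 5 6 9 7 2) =[5, 1, 4, 3, 6, 7, 9, 0, 8, 2] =(0 5 7)(2 4 6 9)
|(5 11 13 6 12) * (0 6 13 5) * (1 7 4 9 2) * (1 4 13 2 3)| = 42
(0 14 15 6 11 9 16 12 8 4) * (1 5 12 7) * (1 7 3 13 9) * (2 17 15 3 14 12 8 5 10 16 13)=[12, 10, 17, 2, 0, 8, 11, 7, 4, 13, 16, 1, 5, 9, 3, 6, 14, 15]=(0 12 5 8 4)(1 10 16 14 3 2 17 15 6 11)(9 13)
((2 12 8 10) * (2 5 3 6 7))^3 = ((2 12 8 10 5 3 6 7))^3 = (2 10 6 12 5 7 8 3)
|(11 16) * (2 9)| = 2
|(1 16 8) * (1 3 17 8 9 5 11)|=|(1 16 9 5 11)(3 17 8)|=15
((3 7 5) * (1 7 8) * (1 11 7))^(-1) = ((3 8 11 7 5))^(-1) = (3 5 7 11 8)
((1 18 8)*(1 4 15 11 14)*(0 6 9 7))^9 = ((0 6 9 7)(1 18 8 4 15 11 14))^9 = (0 6 9 7)(1 8 15 14 18 4 11)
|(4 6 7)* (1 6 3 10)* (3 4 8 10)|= 5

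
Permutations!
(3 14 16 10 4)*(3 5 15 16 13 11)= [0, 1, 2, 14, 5, 15, 6, 7, 8, 9, 4, 3, 12, 11, 13, 16, 10]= (3 14 13 11)(4 5 15 16 10)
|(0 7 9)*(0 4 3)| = |(0 7 9 4 3)| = 5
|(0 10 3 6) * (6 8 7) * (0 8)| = |(0 10 3)(6 8 7)| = 3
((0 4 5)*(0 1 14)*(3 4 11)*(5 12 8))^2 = ((0 11 3 4 12 8 5 1 14))^2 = (0 3 12 5 14 11 4 8 1)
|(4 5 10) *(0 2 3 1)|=|(0 2 3 1)(4 5 10)|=12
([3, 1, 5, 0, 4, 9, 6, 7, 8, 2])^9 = [3, 1, 2, 0, 4, 5, 6, 7, 8, 9]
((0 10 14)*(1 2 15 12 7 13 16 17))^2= (0 14 10)(1 15 7 16)(2 12 13 17)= ((0 10 14)(1 2 15 12 7 13 16 17))^2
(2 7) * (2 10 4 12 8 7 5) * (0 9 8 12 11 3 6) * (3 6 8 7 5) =(12)(0 9 7 10 4 11 6)(2 3 8 5) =[9, 1, 3, 8, 11, 2, 0, 10, 5, 7, 4, 6, 12]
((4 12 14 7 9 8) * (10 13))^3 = ((4 12 14 7 9 8)(10 13))^3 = (4 7)(8 14)(9 12)(10 13)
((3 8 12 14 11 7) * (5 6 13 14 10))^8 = ((3 8 12 10 5 6 13 14 11 7))^8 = (3 11 13 5 12)(6 10 8 7 14)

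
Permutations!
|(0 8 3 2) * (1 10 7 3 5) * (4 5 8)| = |(0 4 5 1 10 7 3 2)| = 8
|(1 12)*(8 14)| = 2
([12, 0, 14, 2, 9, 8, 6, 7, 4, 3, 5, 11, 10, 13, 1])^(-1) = [1, 14, 3, 9, 8, 10, 6, 7, 5, 4, 12, 11, 0, 13, 2]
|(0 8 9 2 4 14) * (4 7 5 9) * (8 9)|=|(0 9 2 7 5 8 4 14)|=8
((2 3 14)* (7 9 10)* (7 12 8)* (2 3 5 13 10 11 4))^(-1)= (2 4 11 9 7 8 12 10 13 5)(3 14)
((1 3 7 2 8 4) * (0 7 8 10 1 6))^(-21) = (0 8 10)(1 7 4)(2 6 3)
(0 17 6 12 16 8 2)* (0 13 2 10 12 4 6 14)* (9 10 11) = (0 17 14)(2 13)(4 6)(8 11 9 10 12 16) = [17, 1, 13, 3, 6, 5, 4, 7, 11, 10, 12, 9, 16, 2, 0, 15, 8, 14]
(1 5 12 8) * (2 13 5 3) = [0, 3, 13, 2, 4, 12, 6, 7, 1, 9, 10, 11, 8, 5] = (1 3 2 13 5 12 8)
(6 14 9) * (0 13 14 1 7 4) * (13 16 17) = (0 16 17 13 14 9 6 1 7 4) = [16, 7, 2, 3, 0, 5, 1, 4, 8, 6, 10, 11, 12, 14, 9, 15, 17, 13]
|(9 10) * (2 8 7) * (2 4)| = 4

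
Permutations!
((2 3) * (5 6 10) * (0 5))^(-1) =(0 10 6 5)(2 3) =((0 5 6 10)(2 3))^(-1)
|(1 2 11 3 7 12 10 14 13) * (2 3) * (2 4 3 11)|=|(1 11 4 3 7 12 10 14 13)|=9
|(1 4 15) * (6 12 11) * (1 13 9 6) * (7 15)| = |(1 4 7 15 13 9 6 12 11)| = 9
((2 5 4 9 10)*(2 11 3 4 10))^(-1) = ((2 5 10 11 3 4 9))^(-1) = (2 9 4 3 11 10 5)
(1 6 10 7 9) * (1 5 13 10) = (1 6)(5 13 10 7 9) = [0, 6, 2, 3, 4, 13, 1, 9, 8, 5, 7, 11, 12, 10]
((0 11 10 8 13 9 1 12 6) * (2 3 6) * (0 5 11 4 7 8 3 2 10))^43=(0 13 10 11 8 12 5 7 1 6 4 9 3)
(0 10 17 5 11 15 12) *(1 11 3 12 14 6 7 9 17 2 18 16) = [10, 11, 18, 12, 4, 3, 7, 9, 8, 17, 2, 15, 0, 13, 6, 14, 1, 5, 16] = (0 10 2 18 16 1 11 15 14 6 7 9 17 5 3 12)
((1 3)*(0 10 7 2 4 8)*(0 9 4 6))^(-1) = (0 6 2 7 10)(1 3)(4 9 8)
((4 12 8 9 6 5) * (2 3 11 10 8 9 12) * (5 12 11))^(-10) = ((2 3 5 4)(6 12 9)(8 11 10))^(-10) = (2 5)(3 4)(6 9 12)(8 10 11)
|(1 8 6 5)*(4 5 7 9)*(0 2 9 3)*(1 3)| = 12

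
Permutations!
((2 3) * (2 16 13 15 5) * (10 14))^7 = (2 3 16 13 15 5)(10 14)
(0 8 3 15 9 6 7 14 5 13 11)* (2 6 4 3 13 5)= (0 8 13 11)(2 6 7 14)(3 15 9 4)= [8, 1, 6, 15, 3, 5, 7, 14, 13, 4, 10, 0, 12, 11, 2, 9]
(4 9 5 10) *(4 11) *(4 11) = (11)(4 9 5 10) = [0, 1, 2, 3, 9, 10, 6, 7, 8, 5, 4, 11]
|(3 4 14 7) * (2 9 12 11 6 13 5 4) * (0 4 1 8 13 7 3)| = 20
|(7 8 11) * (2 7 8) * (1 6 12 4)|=4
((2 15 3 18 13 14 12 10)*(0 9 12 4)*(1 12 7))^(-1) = ((0 9 7 1 12 10 2 15 3 18 13 14 4))^(-1) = (0 4 14 13 18 3 15 2 10 12 1 7 9)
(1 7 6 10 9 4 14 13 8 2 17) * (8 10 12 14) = (1 7 6 12 14 13 10 9 4 8 2 17) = [0, 7, 17, 3, 8, 5, 12, 6, 2, 4, 9, 11, 14, 10, 13, 15, 16, 1]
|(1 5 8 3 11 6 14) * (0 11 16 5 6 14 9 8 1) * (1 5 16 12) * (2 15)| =|(16)(0 11 14)(1 6 9 8 3 12)(2 15)| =6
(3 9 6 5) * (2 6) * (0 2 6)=[2, 1, 0, 9, 4, 3, 5, 7, 8, 6]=(0 2)(3 9 6 5)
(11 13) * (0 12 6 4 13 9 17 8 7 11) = (0 12 6 4 13)(7 11 9 17 8) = [12, 1, 2, 3, 13, 5, 4, 11, 7, 17, 10, 9, 6, 0, 14, 15, 16, 8]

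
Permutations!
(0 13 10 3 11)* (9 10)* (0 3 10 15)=(0 13 9 15)(3 11)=[13, 1, 2, 11, 4, 5, 6, 7, 8, 15, 10, 3, 12, 9, 14, 0]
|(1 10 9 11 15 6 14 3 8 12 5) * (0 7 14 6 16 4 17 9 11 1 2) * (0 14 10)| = 30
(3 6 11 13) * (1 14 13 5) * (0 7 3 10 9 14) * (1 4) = (0 7 3 6 11 5 4 1)(9 14 13 10) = [7, 0, 2, 6, 1, 4, 11, 3, 8, 14, 9, 5, 12, 10, 13]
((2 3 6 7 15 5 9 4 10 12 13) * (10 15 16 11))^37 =(2 3 6 7 16 11 10 12 13)(4 15 5 9)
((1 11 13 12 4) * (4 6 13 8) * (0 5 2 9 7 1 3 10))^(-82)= ((0 5 2 9 7 1 11 8 4 3 10)(6 13 12))^(-82)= (0 11 5 8 2 4 9 3 7 10 1)(6 12 13)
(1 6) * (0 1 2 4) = (0 1 6 2 4) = [1, 6, 4, 3, 0, 5, 2]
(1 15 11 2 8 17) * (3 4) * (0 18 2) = [18, 15, 8, 4, 3, 5, 6, 7, 17, 9, 10, 0, 12, 13, 14, 11, 16, 1, 2] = (0 18 2 8 17 1 15 11)(3 4)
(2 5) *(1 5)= (1 5 2)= [0, 5, 1, 3, 4, 2]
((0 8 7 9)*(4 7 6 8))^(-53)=(0 9 7 4)(6 8)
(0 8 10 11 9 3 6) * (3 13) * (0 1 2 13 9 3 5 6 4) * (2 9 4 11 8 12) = (0 12 2 13 5 6 1 9 4)(3 11)(8 10) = [12, 9, 13, 11, 0, 6, 1, 7, 10, 4, 8, 3, 2, 5]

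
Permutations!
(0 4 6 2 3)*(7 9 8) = (0 4 6 2 3)(7 9 8) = [4, 1, 3, 0, 6, 5, 2, 9, 7, 8]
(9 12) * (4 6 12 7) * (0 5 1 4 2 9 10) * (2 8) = (0 5 1 4 6 12 10)(2 9 7 8) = [5, 4, 9, 3, 6, 1, 12, 8, 2, 7, 0, 11, 10]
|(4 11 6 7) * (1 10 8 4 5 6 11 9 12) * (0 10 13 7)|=11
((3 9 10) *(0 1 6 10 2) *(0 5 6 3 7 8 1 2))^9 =(0 9 3 1 8 7 10 6 5 2)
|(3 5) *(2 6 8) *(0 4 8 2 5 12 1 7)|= |(0 4 8 5 3 12 1 7)(2 6)|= 8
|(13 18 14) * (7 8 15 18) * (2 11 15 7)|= 6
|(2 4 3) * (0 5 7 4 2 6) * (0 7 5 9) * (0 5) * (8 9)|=|(0 8 9 5)(3 6 7 4)|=4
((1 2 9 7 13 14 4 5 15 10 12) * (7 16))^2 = (1 9 7 14 5 10)(2 16 13 4 15 12)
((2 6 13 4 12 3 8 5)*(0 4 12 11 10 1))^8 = ((0 4 11 10 1)(2 6 13 12 3 8 5))^8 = (0 10 4 1 11)(2 6 13 12 3 8 5)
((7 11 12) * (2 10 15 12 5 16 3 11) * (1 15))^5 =(1 10 2 7 12 15)(3 11 5 16)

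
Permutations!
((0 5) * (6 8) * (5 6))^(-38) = ((0 6 8 5))^(-38) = (0 8)(5 6)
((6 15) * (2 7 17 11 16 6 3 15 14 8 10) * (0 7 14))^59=((0 7 17 11 16 6)(2 14 8 10)(3 15))^59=(0 6 16 11 17 7)(2 10 8 14)(3 15)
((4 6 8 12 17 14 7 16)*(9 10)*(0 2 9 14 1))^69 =(0 14 6 1 10 4 17 9 16 12 2 7 8) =((0 2 9 10 14 7 16 4 6 8 12 17 1))^69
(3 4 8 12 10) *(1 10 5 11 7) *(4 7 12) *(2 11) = (1 10 3 7)(2 11 12 5)(4 8) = [0, 10, 11, 7, 8, 2, 6, 1, 4, 9, 3, 12, 5]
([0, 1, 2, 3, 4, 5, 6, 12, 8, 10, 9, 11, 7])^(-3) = (7 12)(9 10)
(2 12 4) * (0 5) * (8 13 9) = (0 5)(2 12 4)(8 13 9) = [5, 1, 12, 3, 2, 0, 6, 7, 13, 8, 10, 11, 4, 9]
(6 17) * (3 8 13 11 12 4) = (3 8 13 11 12 4)(6 17) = [0, 1, 2, 8, 3, 5, 17, 7, 13, 9, 10, 12, 4, 11, 14, 15, 16, 6]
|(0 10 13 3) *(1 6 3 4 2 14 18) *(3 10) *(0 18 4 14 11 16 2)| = |(0 3 18 1 6 10 13 14 4)(2 11 16)| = 9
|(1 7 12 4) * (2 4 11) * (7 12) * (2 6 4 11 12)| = |(12)(1 2 11 6 4)| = 5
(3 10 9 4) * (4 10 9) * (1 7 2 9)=[0, 7, 9, 1, 3, 5, 6, 2, 8, 10, 4]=(1 7 2 9 10 4 3)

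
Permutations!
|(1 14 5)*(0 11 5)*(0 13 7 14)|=|(0 11 5 1)(7 14 13)|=12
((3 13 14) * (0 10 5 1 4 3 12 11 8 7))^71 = ((0 10 5 1 4 3 13 14 12 11 8 7))^71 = (0 7 8 11 12 14 13 3 4 1 5 10)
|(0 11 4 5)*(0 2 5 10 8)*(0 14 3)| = 14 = |(0 11 4 10 8 14 3)(2 5)|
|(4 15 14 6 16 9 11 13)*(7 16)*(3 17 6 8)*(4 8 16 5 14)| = |(3 17 6 7 5 14 16 9 11 13 8)(4 15)| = 22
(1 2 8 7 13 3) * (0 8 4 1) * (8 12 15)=(0 12 15 8 7 13 3)(1 2 4)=[12, 2, 4, 0, 1, 5, 6, 13, 7, 9, 10, 11, 15, 3, 14, 8]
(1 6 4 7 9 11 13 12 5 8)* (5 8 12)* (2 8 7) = [0, 6, 8, 3, 2, 12, 4, 9, 1, 11, 10, 13, 7, 5] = (1 6 4 2 8)(5 12 7 9 11 13)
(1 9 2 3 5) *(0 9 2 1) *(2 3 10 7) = (0 9 1 3 5)(2 10 7) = [9, 3, 10, 5, 4, 0, 6, 2, 8, 1, 7]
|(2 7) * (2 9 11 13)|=5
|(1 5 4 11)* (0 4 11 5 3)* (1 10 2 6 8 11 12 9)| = 35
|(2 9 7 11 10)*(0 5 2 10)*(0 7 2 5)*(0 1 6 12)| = 4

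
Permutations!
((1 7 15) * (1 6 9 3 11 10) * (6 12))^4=((1 7 15 12 6 9 3 11 10))^4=(1 6 10 12 11 15 3 7 9)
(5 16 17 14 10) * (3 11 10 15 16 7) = (3 11 10 5 7)(14 15 16 17) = [0, 1, 2, 11, 4, 7, 6, 3, 8, 9, 5, 10, 12, 13, 15, 16, 17, 14]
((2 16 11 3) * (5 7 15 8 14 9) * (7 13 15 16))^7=((2 7 16 11 3)(5 13 15 8 14 9))^7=(2 16 3 7 11)(5 13 15 8 14 9)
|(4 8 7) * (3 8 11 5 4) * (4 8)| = |(3 4 11 5 8 7)| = 6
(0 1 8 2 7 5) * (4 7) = [1, 8, 4, 3, 7, 0, 6, 5, 2] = (0 1 8 2 4 7 5)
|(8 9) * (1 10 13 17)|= |(1 10 13 17)(8 9)|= 4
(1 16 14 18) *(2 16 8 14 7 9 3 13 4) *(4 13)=[0, 8, 16, 4, 2, 5, 6, 9, 14, 3, 10, 11, 12, 13, 18, 15, 7, 17, 1]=(1 8 14 18)(2 16 7 9 3 4)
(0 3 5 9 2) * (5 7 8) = [3, 1, 0, 7, 4, 9, 6, 8, 5, 2] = (0 3 7 8 5 9 2)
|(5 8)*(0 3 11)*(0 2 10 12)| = 6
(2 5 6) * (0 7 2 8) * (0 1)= [7, 0, 5, 3, 4, 6, 8, 2, 1]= (0 7 2 5 6 8 1)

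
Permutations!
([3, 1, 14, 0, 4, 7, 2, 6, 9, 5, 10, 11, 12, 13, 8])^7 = [3, 1, 2, 0, 4, 5, 6, 7, 8, 9, 10, 11, 12, 13, 14]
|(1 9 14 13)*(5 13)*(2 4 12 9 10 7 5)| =5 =|(1 10 7 5 13)(2 4 12 9 14)|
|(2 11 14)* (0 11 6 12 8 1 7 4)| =|(0 11 14 2 6 12 8 1 7 4)| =10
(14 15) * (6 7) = (6 7)(14 15) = [0, 1, 2, 3, 4, 5, 7, 6, 8, 9, 10, 11, 12, 13, 15, 14]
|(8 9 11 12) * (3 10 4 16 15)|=|(3 10 4 16 15)(8 9 11 12)|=20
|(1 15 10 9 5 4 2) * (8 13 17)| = 21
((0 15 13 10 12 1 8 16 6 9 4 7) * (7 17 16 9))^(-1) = ((0 15 13 10 12 1 8 9 4 17 16 6 7))^(-1) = (0 7 6 16 17 4 9 8 1 12 10 13 15)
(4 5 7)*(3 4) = [0, 1, 2, 4, 5, 7, 6, 3] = (3 4 5 7)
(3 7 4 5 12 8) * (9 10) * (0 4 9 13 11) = (0 4 5 12 8 3 7 9 10 13 11) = [4, 1, 2, 7, 5, 12, 6, 9, 3, 10, 13, 0, 8, 11]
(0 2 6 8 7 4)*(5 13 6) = [2, 1, 5, 3, 0, 13, 8, 4, 7, 9, 10, 11, 12, 6] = (0 2 5 13 6 8 7 4)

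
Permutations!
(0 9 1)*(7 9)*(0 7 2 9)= [2, 7, 9, 3, 4, 5, 6, 0, 8, 1]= (0 2 9 1 7)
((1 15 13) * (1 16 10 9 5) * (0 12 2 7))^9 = ((0 12 2 7)(1 15 13 16 10 9 5))^9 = (0 12 2 7)(1 13 10 5 15 16 9)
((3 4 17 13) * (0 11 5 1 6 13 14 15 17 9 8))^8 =((0 11 5 1 6 13 3 4 9 8)(14 15 17))^8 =(0 9 3 6 5)(1 11 8 4 13)(14 17 15)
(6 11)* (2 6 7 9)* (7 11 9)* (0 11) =(0 11)(2 6 9) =[11, 1, 6, 3, 4, 5, 9, 7, 8, 2, 10, 0]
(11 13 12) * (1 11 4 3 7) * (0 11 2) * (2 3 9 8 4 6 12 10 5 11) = (0 2)(1 3 7)(4 9 8)(5 11 13 10)(6 12) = [2, 3, 0, 7, 9, 11, 12, 1, 4, 8, 5, 13, 6, 10]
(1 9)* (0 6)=(0 6)(1 9)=[6, 9, 2, 3, 4, 5, 0, 7, 8, 1]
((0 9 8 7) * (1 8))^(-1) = (0 7 8 1 9)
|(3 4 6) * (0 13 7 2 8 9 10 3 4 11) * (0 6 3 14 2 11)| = 35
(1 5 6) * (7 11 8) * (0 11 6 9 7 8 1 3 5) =(0 11 1)(3 5 9 7 6) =[11, 0, 2, 5, 4, 9, 3, 6, 8, 7, 10, 1]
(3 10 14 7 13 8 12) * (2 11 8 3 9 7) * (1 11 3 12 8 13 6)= (1 11 13 12 9 7 6)(2 3 10 14)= [0, 11, 3, 10, 4, 5, 1, 6, 8, 7, 14, 13, 9, 12, 2]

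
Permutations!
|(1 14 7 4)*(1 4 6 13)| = 5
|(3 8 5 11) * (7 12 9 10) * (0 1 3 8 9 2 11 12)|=|(0 1 3 9 10 7)(2 11 8 5 12)|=30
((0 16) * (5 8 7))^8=(16)(5 7 8)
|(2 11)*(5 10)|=|(2 11)(5 10)|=2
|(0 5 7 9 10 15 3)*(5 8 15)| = 4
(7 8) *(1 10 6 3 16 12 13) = [0, 10, 2, 16, 4, 5, 3, 8, 7, 9, 6, 11, 13, 1, 14, 15, 12] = (1 10 6 3 16 12 13)(7 8)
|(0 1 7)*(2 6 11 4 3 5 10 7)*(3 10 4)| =|(0 1 2 6 11 3 5 4 10 7)| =10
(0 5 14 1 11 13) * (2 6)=(0 5 14 1 11 13)(2 6)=[5, 11, 6, 3, 4, 14, 2, 7, 8, 9, 10, 13, 12, 0, 1]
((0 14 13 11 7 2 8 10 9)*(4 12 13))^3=(0 12 7 10 14 13 2 9 4 11 8)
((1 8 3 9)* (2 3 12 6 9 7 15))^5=(2 3 7 15)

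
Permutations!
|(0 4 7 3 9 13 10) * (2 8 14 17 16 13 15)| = |(0 4 7 3 9 15 2 8 14 17 16 13 10)| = 13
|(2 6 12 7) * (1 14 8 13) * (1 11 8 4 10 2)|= 24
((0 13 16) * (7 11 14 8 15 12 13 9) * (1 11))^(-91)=((0 9 7 1 11 14 8 15 12 13 16))^(-91)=(0 12 14 7 16 15 11 9 13 8 1)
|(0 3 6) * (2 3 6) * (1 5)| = 2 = |(0 6)(1 5)(2 3)|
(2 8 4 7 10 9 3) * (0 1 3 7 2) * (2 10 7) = (0 1 3)(2 8 4 10 9) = [1, 3, 8, 0, 10, 5, 6, 7, 4, 2, 9]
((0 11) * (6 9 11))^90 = (0 9)(6 11) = ((0 6 9 11))^90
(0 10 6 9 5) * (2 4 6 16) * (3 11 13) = [10, 1, 4, 11, 6, 0, 9, 7, 8, 5, 16, 13, 12, 3, 14, 15, 2] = (0 10 16 2 4 6 9 5)(3 11 13)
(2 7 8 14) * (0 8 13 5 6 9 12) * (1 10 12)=(0 8 14 2 7 13 5 6 9 1 10 12)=[8, 10, 7, 3, 4, 6, 9, 13, 14, 1, 12, 11, 0, 5, 2]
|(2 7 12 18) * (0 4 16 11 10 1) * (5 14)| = |(0 4 16 11 10 1)(2 7 12 18)(5 14)| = 12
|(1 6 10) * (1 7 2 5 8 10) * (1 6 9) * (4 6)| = |(1 9)(2 5 8 10 7)(4 6)| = 10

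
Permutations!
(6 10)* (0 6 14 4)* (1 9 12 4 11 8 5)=(0 6 10 14 11 8 5 1 9 12 4)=[6, 9, 2, 3, 0, 1, 10, 7, 5, 12, 14, 8, 4, 13, 11]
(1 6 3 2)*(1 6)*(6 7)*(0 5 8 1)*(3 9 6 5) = (0 3 2 7 5 8 1)(6 9) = [3, 0, 7, 2, 4, 8, 9, 5, 1, 6]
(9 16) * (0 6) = (0 6)(9 16) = [6, 1, 2, 3, 4, 5, 0, 7, 8, 16, 10, 11, 12, 13, 14, 15, 9]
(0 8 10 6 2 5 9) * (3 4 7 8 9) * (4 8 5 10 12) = (0 9)(2 10 6)(3 8 12 4 7 5) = [9, 1, 10, 8, 7, 3, 2, 5, 12, 0, 6, 11, 4]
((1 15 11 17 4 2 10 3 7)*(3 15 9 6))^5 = ((1 9 6 3 7)(2 10 15 11 17 4))^5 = (2 4 17 11 15 10)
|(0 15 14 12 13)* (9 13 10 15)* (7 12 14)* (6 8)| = 12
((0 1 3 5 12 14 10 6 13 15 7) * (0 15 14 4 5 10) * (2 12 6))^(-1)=((0 1 3 10 2 12 4 5 6 13 14)(7 15))^(-1)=(0 14 13 6 5 4 12 2 10 3 1)(7 15)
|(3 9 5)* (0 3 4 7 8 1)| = |(0 3 9 5 4 7 8 1)| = 8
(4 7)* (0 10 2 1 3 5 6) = (0 10 2 1 3 5 6)(4 7) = [10, 3, 1, 5, 7, 6, 0, 4, 8, 9, 2]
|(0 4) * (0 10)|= 3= |(0 4 10)|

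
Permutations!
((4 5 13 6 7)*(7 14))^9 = ((4 5 13 6 14 7))^9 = (4 6)(5 14)(7 13)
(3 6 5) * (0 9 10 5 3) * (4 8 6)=(0 9 10 5)(3 4 8 6)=[9, 1, 2, 4, 8, 0, 3, 7, 6, 10, 5]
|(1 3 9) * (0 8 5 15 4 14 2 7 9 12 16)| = 13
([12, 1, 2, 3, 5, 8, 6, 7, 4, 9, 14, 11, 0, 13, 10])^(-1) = [12, 1, 2, 3, 8, 4, 6, 7, 5, 9, 14, 11, 0, 13, 10]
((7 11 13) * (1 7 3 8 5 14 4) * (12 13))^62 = ((1 7 11 12 13 3 8 5 14 4))^62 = (1 11 13 8 14)(3 5 4 7 12)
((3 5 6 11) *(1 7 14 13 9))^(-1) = ((1 7 14 13 9)(3 5 6 11))^(-1) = (1 9 13 14 7)(3 11 6 5)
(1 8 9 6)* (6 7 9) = (1 8 6)(7 9) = [0, 8, 2, 3, 4, 5, 1, 9, 6, 7]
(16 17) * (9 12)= (9 12)(16 17)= [0, 1, 2, 3, 4, 5, 6, 7, 8, 12, 10, 11, 9, 13, 14, 15, 17, 16]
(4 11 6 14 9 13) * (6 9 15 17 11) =(4 6 14 15 17 11 9 13) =[0, 1, 2, 3, 6, 5, 14, 7, 8, 13, 10, 9, 12, 4, 15, 17, 16, 11]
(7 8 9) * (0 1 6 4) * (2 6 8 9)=(0 1 8 2 6 4)(7 9)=[1, 8, 6, 3, 0, 5, 4, 9, 2, 7]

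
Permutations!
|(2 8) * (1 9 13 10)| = |(1 9 13 10)(2 8)| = 4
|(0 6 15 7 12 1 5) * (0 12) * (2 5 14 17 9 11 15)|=|(0 6 2 5 12 1 14 17 9 11 15 7)|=12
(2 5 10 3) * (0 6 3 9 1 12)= [6, 12, 5, 2, 4, 10, 3, 7, 8, 1, 9, 11, 0]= (0 6 3 2 5 10 9 1 12)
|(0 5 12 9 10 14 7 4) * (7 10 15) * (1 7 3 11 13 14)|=|(0 5 12 9 15 3 11 13 14 10 1 7 4)|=13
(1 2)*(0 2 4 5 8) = [2, 4, 1, 3, 5, 8, 6, 7, 0] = (0 2 1 4 5 8)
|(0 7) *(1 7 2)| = |(0 2 1 7)| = 4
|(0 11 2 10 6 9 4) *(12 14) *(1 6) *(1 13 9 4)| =18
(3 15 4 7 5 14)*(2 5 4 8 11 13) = (2 5 14 3 15 8 11 13)(4 7) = [0, 1, 5, 15, 7, 14, 6, 4, 11, 9, 10, 13, 12, 2, 3, 8]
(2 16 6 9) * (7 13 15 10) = (2 16 6 9)(7 13 15 10) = [0, 1, 16, 3, 4, 5, 9, 13, 8, 2, 7, 11, 12, 15, 14, 10, 6]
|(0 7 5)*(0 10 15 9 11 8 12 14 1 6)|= 12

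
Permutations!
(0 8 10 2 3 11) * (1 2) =[8, 2, 3, 11, 4, 5, 6, 7, 10, 9, 1, 0] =(0 8 10 1 2 3 11)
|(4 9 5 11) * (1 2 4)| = |(1 2 4 9 5 11)| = 6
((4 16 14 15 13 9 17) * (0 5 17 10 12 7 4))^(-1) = ((0 5 17)(4 16 14 15 13 9 10 12 7))^(-1) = (0 17 5)(4 7 12 10 9 13 15 14 16)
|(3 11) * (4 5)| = |(3 11)(4 5)| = 2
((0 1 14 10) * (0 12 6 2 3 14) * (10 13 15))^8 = ((0 1)(2 3 14 13 15 10 12 6))^8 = (15)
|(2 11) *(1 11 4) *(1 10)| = 5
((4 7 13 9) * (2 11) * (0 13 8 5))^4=(0 7 13 8 9 5 4)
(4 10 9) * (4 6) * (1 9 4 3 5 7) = (1 9 6 3 5 7)(4 10) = [0, 9, 2, 5, 10, 7, 3, 1, 8, 6, 4]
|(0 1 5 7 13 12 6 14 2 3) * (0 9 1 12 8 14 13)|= |(0 12 6 13 8 14 2 3 9 1 5 7)|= 12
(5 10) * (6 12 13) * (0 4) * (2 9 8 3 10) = [4, 1, 9, 10, 0, 2, 12, 7, 3, 8, 5, 11, 13, 6] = (0 4)(2 9 8 3 10 5)(6 12 13)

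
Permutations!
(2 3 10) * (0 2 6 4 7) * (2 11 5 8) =(0 11 5 8 2 3 10 6 4 7) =[11, 1, 3, 10, 7, 8, 4, 0, 2, 9, 6, 5]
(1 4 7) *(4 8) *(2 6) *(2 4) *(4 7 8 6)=[0, 6, 4, 3, 8, 5, 7, 1, 2]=(1 6 7)(2 4 8)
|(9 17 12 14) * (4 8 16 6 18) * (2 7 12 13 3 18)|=13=|(2 7 12 14 9 17 13 3 18 4 8 16 6)|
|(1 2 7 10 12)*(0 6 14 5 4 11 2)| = |(0 6 14 5 4 11 2 7 10 12 1)| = 11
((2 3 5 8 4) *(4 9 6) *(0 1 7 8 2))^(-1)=(0 4 6 9 8 7 1)(2 5 3)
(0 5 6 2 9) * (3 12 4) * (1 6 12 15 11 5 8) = [8, 6, 9, 15, 3, 12, 2, 7, 1, 0, 10, 5, 4, 13, 14, 11] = (0 8 1 6 2 9)(3 15 11 5 12 4)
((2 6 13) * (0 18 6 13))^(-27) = ((0 18 6)(2 13))^(-27) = (18)(2 13)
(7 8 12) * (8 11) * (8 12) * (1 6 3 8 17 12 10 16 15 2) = (1 6 3 8 17 12 7 11 10 16 15 2) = [0, 6, 1, 8, 4, 5, 3, 11, 17, 9, 16, 10, 7, 13, 14, 2, 15, 12]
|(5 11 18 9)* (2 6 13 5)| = 7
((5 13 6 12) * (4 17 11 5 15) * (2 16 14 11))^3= (2 11 6 4 16 5 12 17 14 13 15)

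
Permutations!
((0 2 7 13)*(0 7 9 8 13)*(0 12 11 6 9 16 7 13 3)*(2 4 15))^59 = (0 3 8 9 6 11 12 7 16 2 15 4)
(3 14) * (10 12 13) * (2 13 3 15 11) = (2 13 10 12 3 14 15 11) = [0, 1, 13, 14, 4, 5, 6, 7, 8, 9, 12, 2, 3, 10, 15, 11]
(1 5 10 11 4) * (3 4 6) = (1 5 10 11 6 3 4) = [0, 5, 2, 4, 1, 10, 3, 7, 8, 9, 11, 6]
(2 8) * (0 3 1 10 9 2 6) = [3, 10, 8, 1, 4, 5, 0, 7, 6, 2, 9] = (0 3 1 10 9 2 8 6)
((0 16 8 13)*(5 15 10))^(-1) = ((0 16 8 13)(5 15 10))^(-1) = (0 13 8 16)(5 10 15)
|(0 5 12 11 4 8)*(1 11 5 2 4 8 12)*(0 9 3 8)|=21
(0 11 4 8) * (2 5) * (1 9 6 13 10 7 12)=(0 11 4 8)(1 9 6 13 10 7 12)(2 5)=[11, 9, 5, 3, 8, 2, 13, 12, 0, 6, 7, 4, 1, 10]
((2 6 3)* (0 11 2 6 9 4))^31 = ((0 11 2 9 4)(3 6))^31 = (0 11 2 9 4)(3 6)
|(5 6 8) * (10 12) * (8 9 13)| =10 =|(5 6 9 13 8)(10 12)|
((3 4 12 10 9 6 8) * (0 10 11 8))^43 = ((0 10 9 6)(3 4 12 11 8))^43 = (0 6 9 10)(3 11 4 8 12)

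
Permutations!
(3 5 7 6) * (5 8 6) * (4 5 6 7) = (3 8 7 6)(4 5) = [0, 1, 2, 8, 5, 4, 3, 6, 7]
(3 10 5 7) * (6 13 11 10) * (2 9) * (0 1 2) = [1, 2, 9, 6, 4, 7, 13, 3, 8, 0, 5, 10, 12, 11] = (0 1 2 9)(3 6 13 11 10 5 7)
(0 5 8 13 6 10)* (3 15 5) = (0 3 15 5 8 13 6 10) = [3, 1, 2, 15, 4, 8, 10, 7, 13, 9, 0, 11, 12, 6, 14, 5]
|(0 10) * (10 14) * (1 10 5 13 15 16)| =8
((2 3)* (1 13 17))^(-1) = (1 17 13)(2 3)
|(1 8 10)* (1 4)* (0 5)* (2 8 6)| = 6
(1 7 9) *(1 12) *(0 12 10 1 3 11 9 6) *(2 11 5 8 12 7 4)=[7, 4, 11, 5, 2, 8, 0, 6, 12, 10, 1, 9, 3]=(0 7 6)(1 4 2 11 9 10)(3 5 8 12)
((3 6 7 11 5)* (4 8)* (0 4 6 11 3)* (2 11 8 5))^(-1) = (0 5 4)(2 11)(3 7 6 8)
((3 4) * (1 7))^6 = (7)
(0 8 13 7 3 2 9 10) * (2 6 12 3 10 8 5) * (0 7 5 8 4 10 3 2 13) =[8, 1, 9, 6, 10, 13, 12, 3, 0, 4, 7, 11, 2, 5] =(0 8)(2 9 4 10 7 3 6 12)(5 13)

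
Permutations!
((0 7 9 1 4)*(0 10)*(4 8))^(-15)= (0 10 4 8 1 9 7)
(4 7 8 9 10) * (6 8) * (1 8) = [0, 8, 2, 3, 7, 5, 1, 6, 9, 10, 4] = (1 8 9 10 4 7 6)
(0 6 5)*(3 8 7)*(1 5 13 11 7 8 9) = (0 6 13 11 7 3 9 1 5) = [6, 5, 2, 9, 4, 0, 13, 3, 8, 1, 10, 7, 12, 11]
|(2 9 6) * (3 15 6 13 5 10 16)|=9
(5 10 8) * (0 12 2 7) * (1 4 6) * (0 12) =(1 4 6)(2 7 12)(5 10 8) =[0, 4, 7, 3, 6, 10, 1, 12, 5, 9, 8, 11, 2]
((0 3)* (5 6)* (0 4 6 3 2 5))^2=(0 5 4)(2 3 6)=((0 2 5 3 4 6))^2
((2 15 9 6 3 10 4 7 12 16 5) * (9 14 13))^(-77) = (2 15 14 13 9 6 3 10 4 7 12 16 5) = ((2 15 14 13 9 6 3 10 4 7 12 16 5))^(-77)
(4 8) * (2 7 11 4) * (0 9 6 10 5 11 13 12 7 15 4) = (0 9 6 10 5 11)(2 15 4 8)(7 13 12) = [9, 1, 15, 3, 8, 11, 10, 13, 2, 6, 5, 0, 7, 12, 14, 4]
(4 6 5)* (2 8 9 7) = (2 8 9 7)(4 6 5) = [0, 1, 8, 3, 6, 4, 5, 2, 9, 7]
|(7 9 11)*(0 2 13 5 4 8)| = 6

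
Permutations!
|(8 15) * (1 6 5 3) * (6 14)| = |(1 14 6 5 3)(8 15)| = 10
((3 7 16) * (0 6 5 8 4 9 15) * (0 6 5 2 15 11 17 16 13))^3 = (0 4 17 7 5 9 16 13 8 11 3)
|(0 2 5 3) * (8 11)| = 4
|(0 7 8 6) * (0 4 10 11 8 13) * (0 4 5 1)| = 10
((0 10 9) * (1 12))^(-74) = (12)(0 10 9)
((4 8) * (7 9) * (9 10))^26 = ((4 8)(7 10 9))^26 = (7 9 10)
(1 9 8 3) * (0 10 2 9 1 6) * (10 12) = [12, 1, 9, 6, 4, 5, 0, 7, 3, 8, 2, 11, 10] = (0 12 10 2 9 8 3 6)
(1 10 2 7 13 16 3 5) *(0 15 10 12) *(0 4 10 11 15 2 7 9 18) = (0 2 9 18)(1 12 4 10 7 13 16 3 5)(11 15) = [2, 12, 9, 5, 10, 1, 6, 13, 8, 18, 7, 15, 4, 16, 14, 11, 3, 17, 0]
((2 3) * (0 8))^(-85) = ((0 8)(2 3))^(-85) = (0 8)(2 3)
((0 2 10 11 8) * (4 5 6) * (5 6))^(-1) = ((0 2 10 11 8)(4 6))^(-1) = (0 8 11 10 2)(4 6)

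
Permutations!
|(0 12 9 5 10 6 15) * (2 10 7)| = |(0 12 9 5 7 2 10 6 15)| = 9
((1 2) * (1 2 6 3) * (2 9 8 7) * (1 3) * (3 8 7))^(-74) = (2 9 7)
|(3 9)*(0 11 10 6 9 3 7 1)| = 7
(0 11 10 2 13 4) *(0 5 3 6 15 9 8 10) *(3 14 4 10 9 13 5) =(0 11)(2 5 14 4 3 6 15 13 10)(8 9) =[11, 1, 5, 6, 3, 14, 15, 7, 9, 8, 2, 0, 12, 10, 4, 13]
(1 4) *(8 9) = (1 4)(8 9) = [0, 4, 2, 3, 1, 5, 6, 7, 9, 8]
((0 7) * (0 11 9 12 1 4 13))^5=(0 1 11 13 12 7 4 9)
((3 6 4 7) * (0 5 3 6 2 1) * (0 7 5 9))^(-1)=(0 9)(1 2 3 5 4 6 7)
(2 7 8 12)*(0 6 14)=(0 6 14)(2 7 8 12)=[6, 1, 7, 3, 4, 5, 14, 8, 12, 9, 10, 11, 2, 13, 0]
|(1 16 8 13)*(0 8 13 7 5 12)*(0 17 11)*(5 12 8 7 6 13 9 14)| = 40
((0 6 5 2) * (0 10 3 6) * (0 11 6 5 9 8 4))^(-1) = ((0 11 6 9 8 4)(2 10 3 5))^(-1) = (0 4 8 9 6 11)(2 5 3 10)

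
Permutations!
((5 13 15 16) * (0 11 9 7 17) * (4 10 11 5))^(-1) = ((0 5 13 15 16 4 10 11 9 7 17))^(-1) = (0 17 7 9 11 10 4 16 15 13 5)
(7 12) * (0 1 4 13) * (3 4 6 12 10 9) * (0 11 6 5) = (0 1 5)(3 4 13 11 6 12 7 10 9) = [1, 5, 2, 4, 13, 0, 12, 10, 8, 3, 9, 6, 7, 11]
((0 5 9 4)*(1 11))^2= ((0 5 9 4)(1 11))^2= (11)(0 9)(4 5)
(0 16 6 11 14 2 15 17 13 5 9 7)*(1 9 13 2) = (0 16 6 11 14 1 9 7)(2 15 17)(5 13) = [16, 9, 15, 3, 4, 13, 11, 0, 8, 7, 10, 14, 12, 5, 1, 17, 6, 2]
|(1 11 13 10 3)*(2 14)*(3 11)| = 6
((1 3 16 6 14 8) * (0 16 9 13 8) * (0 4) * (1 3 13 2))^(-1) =(0 4 14 6 16)(1 2 9 3 8 13)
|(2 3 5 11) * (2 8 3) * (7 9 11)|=|(3 5 7 9 11 8)|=6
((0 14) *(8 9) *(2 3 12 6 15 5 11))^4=(2 15 3 5 12 11 6)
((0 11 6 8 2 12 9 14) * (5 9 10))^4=((0 11 6 8 2 12 10 5 9 14))^4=(0 2 9 6 10)(5 11 12 14 8)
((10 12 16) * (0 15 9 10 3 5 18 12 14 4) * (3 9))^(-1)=(0 4 14 10 9 16 12 18 5 3 15)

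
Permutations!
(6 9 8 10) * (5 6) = (5 6 9 8 10) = [0, 1, 2, 3, 4, 6, 9, 7, 10, 8, 5]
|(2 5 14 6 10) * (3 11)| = |(2 5 14 6 10)(3 11)| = 10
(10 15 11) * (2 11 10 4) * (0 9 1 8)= [9, 8, 11, 3, 2, 5, 6, 7, 0, 1, 15, 4, 12, 13, 14, 10]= (0 9 1 8)(2 11 4)(10 15)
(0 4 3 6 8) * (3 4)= (0 3 6 8)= [3, 1, 2, 6, 4, 5, 8, 7, 0]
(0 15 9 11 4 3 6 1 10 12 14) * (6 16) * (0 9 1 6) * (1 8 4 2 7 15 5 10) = (0 5 10 12 14 9 11 2 7 15 8 4 3 16) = [5, 1, 7, 16, 3, 10, 6, 15, 4, 11, 12, 2, 14, 13, 9, 8, 0]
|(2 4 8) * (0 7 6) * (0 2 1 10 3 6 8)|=9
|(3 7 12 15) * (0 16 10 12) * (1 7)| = |(0 16 10 12 15 3 1 7)| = 8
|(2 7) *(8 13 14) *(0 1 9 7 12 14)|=|(0 1 9 7 2 12 14 8 13)|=9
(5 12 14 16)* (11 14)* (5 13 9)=[0, 1, 2, 3, 4, 12, 6, 7, 8, 5, 10, 14, 11, 9, 16, 15, 13]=(5 12 11 14 16 13 9)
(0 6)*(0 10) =[6, 1, 2, 3, 4, 5, 10, 7, 8, 9, 0] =(0 6 10)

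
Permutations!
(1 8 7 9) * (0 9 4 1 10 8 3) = (0 9 10 8 7 4 1 3) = [9, 3, 2, 0, 1, 5, 6, 4, 7, 10, 8]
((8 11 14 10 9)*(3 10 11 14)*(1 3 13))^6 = (1 11 8 10)(3 13 14 9)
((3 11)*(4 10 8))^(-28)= (11)(4 8 10)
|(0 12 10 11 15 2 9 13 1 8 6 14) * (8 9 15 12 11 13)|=10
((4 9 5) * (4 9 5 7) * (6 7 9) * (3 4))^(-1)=(9)(3 7 6 5 4)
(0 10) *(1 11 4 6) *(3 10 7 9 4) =[7, 11, 2, 10, 6, 5, 1, 9, 8, 4, 0, 3] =(0 7 9 4 6 1 11 3 10)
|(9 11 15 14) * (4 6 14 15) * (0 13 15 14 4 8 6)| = 9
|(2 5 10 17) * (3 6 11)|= 12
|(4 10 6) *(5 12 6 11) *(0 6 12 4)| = 4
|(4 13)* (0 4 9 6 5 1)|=|(0 4 13 9 6 5 1)|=7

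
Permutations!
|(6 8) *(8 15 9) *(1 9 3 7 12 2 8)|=14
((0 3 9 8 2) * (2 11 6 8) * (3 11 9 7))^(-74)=(0 9 6)(2 8 11)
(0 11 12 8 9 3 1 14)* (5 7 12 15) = (0 11 15 5 7 12 8 9 3 1 14) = [11, 14, 2, 1, 4, 7, 6, 12, 9, 3, 10, 15, 8, 13, 0, 5]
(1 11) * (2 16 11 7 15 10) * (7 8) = [0, 8, 16, 3, 4, 5, 6, 15, 7, 9, 2, 1, 12, 13, 14, 10, 11] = (1 8 7 15 10 2 16 11)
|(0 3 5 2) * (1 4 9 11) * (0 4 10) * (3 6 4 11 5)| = 9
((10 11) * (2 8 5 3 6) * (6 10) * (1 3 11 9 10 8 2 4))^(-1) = ((1 3 8 5 11 6 4)(9 10))^(-1) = (1 4 6 11 5 8 3)(9 10)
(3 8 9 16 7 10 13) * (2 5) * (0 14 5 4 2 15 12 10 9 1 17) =(0 14 5 15 12 10 13 3 8 1 17)(2 4)(7 9 16) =[14, 17, 4, 8, 2, 15, 6, 9, 1, 16, 13, 11, 10, 3, 5, 12, 7, 0]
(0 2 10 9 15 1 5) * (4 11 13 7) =(0 2 10 9 15 1 5)(4 11 13 7) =[2, 5, 10, 3, 11, 0, 6, 4, 8, 15, 9, 13, 12, 7, 14, 1]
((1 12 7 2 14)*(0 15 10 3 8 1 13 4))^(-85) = (0 4 13 14 2 7 12 1 8 3 10 15)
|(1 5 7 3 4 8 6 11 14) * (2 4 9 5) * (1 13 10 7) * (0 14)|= |(0 14 13 10 7 3 9 5 1 2 4 8 6 11)|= 14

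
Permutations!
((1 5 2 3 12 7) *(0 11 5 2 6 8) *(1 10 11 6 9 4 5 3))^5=(12)(0 8 6)(1 2)(4 9 5)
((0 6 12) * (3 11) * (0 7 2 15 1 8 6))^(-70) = (15)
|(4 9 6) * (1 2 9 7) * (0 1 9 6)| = |(0 1 2 6 4 7 9)| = 7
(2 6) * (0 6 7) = (0 6 2 7) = [6, 1, 7, 3, 4, 5, 2, 0]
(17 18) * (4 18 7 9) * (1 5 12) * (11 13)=(1 5 12)(4 18 17 7 9)(11 13)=[0, 5, 2, 3, 18, 12, 6, 9, 8, 4, 10, 13, 1, 11, 14, 15, 16, 7, 17]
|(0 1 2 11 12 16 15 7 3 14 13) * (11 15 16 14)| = 10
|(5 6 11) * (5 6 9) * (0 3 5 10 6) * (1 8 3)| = 9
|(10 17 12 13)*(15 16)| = |(10 17 12 13)(15 16)| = 4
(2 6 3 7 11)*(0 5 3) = (0 5 3 7 11 2 6) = [5, 1, 6, 7, 4, 3, 0, 11, 8, 9, 10, 2]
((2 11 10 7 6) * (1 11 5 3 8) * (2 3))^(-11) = (1 7 8 10 3 11 6)(2 5)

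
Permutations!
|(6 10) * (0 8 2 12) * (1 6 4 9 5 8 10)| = 8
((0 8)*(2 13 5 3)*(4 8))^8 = ((0 4 8)(2 13 5 3))^8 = (13)(0 8 4)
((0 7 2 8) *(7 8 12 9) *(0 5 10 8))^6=((2 12 9 7)(5 10 8))^6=(2 9)(7 12)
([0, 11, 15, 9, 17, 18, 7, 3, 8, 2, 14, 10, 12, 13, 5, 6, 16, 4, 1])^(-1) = [0, 18, 9, 7, 17, 14, 15, 6, 8, 3, 11, 1, 12, 13, 10, 2, 16, 4, 5]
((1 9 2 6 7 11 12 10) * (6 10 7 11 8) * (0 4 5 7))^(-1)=((0 4 5 7 8 6 11 12)(1 9 2 10))^(-1)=(0 12 11 6 8 7 5 4)(1 10 2 9)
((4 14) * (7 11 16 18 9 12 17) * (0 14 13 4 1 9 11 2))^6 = ((0 14 1 9 12 17 7 2)(4 13)(11 16 18))^6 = (18)(0 7 12 1)(2 17 9 14)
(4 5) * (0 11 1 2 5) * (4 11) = (0 4)(1 2 5 11) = [4, 2, 5, 3, 0, 11, 6, 7, 8, 9, 10, 1]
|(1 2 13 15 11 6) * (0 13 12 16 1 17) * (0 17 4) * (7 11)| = 28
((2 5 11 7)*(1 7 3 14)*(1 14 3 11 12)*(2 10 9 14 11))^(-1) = ((1 7 10 9 14 11 2 5 12))^(-1) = (1 12 5 2 11 14 9 10 7)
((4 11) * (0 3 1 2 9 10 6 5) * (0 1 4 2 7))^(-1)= ((0 3 4 11 2 9 10 6 5 1 7))^(-1)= (0 7 1 5 6 10 9 2 11 4 3)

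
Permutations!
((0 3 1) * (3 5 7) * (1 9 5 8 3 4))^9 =(0 8 3 9 5 7 4 1)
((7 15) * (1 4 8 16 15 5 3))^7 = (1 3 5 7 15 16 8 4)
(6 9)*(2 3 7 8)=(2 3 7 8)(6 9)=[0, 1, 3, 7, 4, 5, 9, 8, 2, 6]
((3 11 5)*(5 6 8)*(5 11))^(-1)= (3 5)(6 11 8)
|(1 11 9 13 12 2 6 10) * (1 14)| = 9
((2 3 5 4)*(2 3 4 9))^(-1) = (2 9 5 3 4)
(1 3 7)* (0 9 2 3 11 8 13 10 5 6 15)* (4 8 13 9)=(0 4 8 9 2 3 7 1 11 13 10 5 6 15)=[4, 11, 3, 7, 8, 6, 15, 1, 9, 2, 5, 13, 12, 10, 14, 0]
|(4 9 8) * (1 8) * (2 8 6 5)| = |(1 6 5 2 8 4 9)| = 7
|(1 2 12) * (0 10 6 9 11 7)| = |(0 10 6 9 11 7)(1 2 12)| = 6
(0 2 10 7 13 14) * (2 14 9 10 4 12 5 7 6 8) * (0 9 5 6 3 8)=(0 14 9 10 3 8 2 4 12 6)(5 7 13)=[14, 1, 4, 8, 12, 7, 0, 13, 2, 10, 3, 11, 6, 5, 9]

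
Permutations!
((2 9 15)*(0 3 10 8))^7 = ((0 3 10 8)(2 9 15))^7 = (0 8 10 3)(2 9 15)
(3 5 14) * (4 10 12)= [0, 1, 2, 5, 10, 14, 6, 7, 8, 9, 12, 11, 4, 13, 3]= (3 5 14)(4 10 12)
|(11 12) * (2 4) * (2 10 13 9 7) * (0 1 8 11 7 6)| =|(0 1 8 11 12 7 2 4 10 13 9 6)| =12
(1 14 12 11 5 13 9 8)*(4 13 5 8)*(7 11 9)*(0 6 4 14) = (0 6 4 13 7 11 8 1)(9 14 12) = [6, 0, 2, 3, 13, 5, 4, 11, 1, 14, 10, 8, 9, 7, 12]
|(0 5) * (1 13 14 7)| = |(0 5)(1 13 14 7)| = 4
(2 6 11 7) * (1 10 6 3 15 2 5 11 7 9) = [0, 10, 3, 15, 4, 11, 7, 5, 8, 1, 6, 9, 12, 13, 14, 2] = (1 10 6 7 5 11 9)(2 3 15)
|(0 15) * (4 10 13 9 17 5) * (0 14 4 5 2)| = 9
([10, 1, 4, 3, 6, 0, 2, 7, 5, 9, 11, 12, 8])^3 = (0 12)(5 11)(8 10)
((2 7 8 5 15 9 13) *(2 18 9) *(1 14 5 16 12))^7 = (1 16 7 15 14 12 8 2 5)(9 13 18)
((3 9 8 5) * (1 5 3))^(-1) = (1 5)(3 8 9)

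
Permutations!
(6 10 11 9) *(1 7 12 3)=[0, 7, 2, 1, 4, 5, 10, 12, 8, 6, 11, 9, 3]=(1 7 12 3)(6 10 11 9)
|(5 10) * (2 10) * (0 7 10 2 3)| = 5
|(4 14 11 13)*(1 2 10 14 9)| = |(1 2 10 14 11 13 4 9)| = 8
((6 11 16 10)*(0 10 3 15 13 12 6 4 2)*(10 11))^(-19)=(0 3 12 4 11 15 6 2 16 13 10)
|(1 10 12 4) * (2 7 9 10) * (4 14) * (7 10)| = 6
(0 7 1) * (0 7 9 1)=(0 9 1 7)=[9, 7, 2, 3, 4, 5, 6, 0, 8, 1]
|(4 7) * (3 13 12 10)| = 4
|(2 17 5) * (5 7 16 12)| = 6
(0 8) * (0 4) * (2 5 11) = [8, 1, 5, 3, 0, 11, 6, 7, 4, 9, 10, 2] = (0 8 4)(2 5 11)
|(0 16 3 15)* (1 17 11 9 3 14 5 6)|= 11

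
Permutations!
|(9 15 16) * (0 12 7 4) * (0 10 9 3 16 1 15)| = |(0 12 7 4 10 9)(1 15)(3 16)| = 6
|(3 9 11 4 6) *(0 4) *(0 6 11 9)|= 5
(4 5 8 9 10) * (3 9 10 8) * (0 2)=(0 2)(3 9 8 10 4 5)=[2, 1, 0, 9, 5, 3, 6, 7, 10, 8, 4]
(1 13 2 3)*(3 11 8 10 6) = (1 13 2 11 8 10 6 3) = [0, 13, 11, 1, 4, 5, 3, 7, 10, 9, 6, 8, 12, 2]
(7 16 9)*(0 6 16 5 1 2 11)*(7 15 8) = [6, 2, 11, 3, 4, 1, 16, 5, 7, 15, 10, 0, 12, 13, 14, 8, 9] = (0 6 16 9 15 8 7 5 1 2 11)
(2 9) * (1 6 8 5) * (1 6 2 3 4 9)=(1 2)(3 4 9)(5 6 8)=[0, 2, 1, 4, 9, 6, 8, 7, 5, 3]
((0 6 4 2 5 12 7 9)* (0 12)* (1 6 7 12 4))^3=((12)(0 7 9 4 2 5)(1 6))^3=(12)(0 4)(1 6)(2 7)(5 9)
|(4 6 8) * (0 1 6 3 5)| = 7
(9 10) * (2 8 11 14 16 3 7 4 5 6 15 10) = (2 8 11 14 16 3 7 4 5 6 15 10 9) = [0, 1, 8, 7, 5, 6, 15, 4, 11, 2, 9, 14, 12, 13, 16, 10, 3]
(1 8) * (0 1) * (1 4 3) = (0 4 3 1 8) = [4, 8, 2, 1, 3, 5, 6, 7, 0]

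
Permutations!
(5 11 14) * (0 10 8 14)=(0 10 8 14 5 11)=[10, 1, 2, 3, 4, 11, 6, 7, 14, 9, 8, 0, 12, 13, 5]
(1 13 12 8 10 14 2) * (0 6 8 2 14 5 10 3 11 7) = (14)(0 6 8 3 11 7)(1 13 12 2)(5 10) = [6, 13, 1, 11, 4, 10, 8, 0, 3, 9, 5, 7, 2, 12, 14]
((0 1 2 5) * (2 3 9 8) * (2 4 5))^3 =((0 1 3 9 8 4 5))^3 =(0 9 5 3 4 1 8)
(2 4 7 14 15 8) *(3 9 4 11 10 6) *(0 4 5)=(0 4 7 14 15 8 2 11 10 6 3 9 5)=[4, 1, 11, 9, 7, 0, 3, 14, 2, 5, 6, 10, 12, 13, 15, 8]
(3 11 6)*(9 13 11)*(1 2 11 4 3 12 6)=[0, 2, 11, 9, 3, 5, 12, 7, 8, 13, 10, 1, 6, 4]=(1 2 11)(3 9 13 4)(6 12)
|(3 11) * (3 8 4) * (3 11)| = 3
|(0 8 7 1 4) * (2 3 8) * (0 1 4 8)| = |(0 2 3)(1 8 7 4)| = 12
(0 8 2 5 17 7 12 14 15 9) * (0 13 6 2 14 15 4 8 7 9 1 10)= (0 7 12 15 1 10)(2 5 17 9 13 6)(4 8 14)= [7, 10, 5, 3, 8, 17, 2, 12, 14, 13, 0, 11, 15, 6, 4, 1, 16, 9]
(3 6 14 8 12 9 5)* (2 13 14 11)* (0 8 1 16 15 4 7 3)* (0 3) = (0 8 12 9 5 3 6 11 2 13 14 1 16 15 4 7) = [8, 16, 13, 6, 7, 3, 11, 0, 12, 5, 10, 2, 9, 14, 1, 4, 15]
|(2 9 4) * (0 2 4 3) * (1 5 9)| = |(0 2 1 5 9 3)| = 6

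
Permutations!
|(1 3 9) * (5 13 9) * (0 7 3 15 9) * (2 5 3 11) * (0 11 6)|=|(0 7 6)(1 15 9)(2 5 13 11)|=12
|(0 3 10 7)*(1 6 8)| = 12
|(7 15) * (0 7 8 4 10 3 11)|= |(0 7 15 8 4 10 3 11)|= 8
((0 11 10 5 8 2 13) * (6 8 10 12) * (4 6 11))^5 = (0 13 2 8 6 4)(5 10)(11 12) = ((0 4 6 8 2 13)(5 10)(11 12))^5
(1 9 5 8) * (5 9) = (9)(1 5 8) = [0, 5, 2, 3, 4, 8, 6, 7, 1, 9]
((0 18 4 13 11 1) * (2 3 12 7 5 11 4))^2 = (0 2 12 5 1 18 3 7 11)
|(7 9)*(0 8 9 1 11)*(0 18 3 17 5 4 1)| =28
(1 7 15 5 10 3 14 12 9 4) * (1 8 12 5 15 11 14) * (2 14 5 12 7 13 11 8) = [0, 13, 14, 1, 2, 10, 6, 8, 7, 4, 3, 5, 9, 11, 12, 15] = (15)(1 13 11 5 10 3)(2 14 12 9 4)(7 8)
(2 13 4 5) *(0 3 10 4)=(0 3 10 4 5 2 13)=[3, 1, 13, 10, 5, 2, 6, 7, 8, 9, 4, 11, 12, 0]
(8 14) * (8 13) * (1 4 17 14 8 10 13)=(1 4 17 14)(10 13)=[0, 4, 2, 3, 17, 5, 6, 7, 8, 9, 13, 11, 12, 10, 1, 15, 16, 14]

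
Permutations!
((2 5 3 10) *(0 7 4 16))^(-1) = ((0 7 4 16)(2 5 3 10))^(-1) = (0 16 4 7)(2 10 3 5)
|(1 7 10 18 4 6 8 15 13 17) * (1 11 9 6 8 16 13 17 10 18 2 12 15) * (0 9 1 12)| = |(0 9 6 16 13 10 2)(1 7 18 4 8 12 15 17 11)| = 63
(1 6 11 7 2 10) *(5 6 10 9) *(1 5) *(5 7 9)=[0, 10, 5, 3, 4, 6, 11, 2, 8, 1, 7, 9]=(1 10 7 2 5 6 11 9)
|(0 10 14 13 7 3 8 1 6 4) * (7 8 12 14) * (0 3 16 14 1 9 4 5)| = 14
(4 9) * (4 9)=(9)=[0, 1, 2, 3, 4, 5, 6, 7, 8, 9]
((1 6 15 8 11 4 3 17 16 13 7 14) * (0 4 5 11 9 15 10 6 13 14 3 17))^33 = ((0 4 17 16 14 1 13 7 3)(5 11)(6 10)(8 9 15))^33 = (0 13 16)(1 17 3)(4 7 14)(5 11)(6 10)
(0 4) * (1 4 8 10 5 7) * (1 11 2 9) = [8, 4, 9, 3, 0, 7, 6, 11, 10, 1, 5, 2] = (0 8 10 5 7 11 2 9 1 4)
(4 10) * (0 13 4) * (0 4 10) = (0 13 10 4) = [13, 1, 2, 3, 0, 5, 6, 7, 8, 9, 4, 11, 12, 10]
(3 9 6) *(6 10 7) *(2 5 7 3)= (2 5 7 6)(3 9 10)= [0, 1, 5, 9, 4, 7, 2, 6, 8, 10, 3]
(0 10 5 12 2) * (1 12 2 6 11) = (0 10 5 2)(1 12 6 11) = [10, 12, 0, 3, 4, 2, 11, 7, 8, 9, 5, 1, 6]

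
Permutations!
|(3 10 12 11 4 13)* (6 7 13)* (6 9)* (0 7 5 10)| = |(0 7 13 3)(4 9 6 5 10 12 11)| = 28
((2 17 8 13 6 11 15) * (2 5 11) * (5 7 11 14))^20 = (17)(7 15 11)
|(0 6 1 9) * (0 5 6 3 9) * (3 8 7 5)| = 6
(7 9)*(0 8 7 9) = (9)(0 8 7) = [8, 1, 2, 3, 4, 5, 6, 0, 7, 9]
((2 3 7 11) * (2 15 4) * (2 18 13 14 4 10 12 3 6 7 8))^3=((2 6 7 11 15 10 12 3 8)(4 18 13 14))^3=(2 11 12)(3 6 15)(4 14 13 18)(7 10 8)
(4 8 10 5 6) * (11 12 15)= (4 8 10 5 6)(11 12 15)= [0, 1, 2, 3, 8, 6, 4, 7, 10, 9, 5, 12, 15, 13, 14, 11]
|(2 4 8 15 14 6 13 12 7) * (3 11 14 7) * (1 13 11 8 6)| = 12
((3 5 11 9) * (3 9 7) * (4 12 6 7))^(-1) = ((3 5 11 4 12 6 7))^(-1) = (3 7 6 12 4 11 5)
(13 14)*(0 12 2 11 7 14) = (0 12 2 11 7 14 13) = [12, 1, 11, 3, 4, 5, 6, 14, 8, 9, 10, 7, 2, 0, 13]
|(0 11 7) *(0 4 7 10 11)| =2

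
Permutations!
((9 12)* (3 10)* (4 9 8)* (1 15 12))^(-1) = ((1 15 12 8 4 9)(3 10))^(-1) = (1 9 4 8 12 15)(3 10)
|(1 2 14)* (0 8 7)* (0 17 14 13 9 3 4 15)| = |(0 8 7 17 14 1 2 13 9 3 4 15)| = 12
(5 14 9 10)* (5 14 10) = [0, 1, 2, 3, 4, 10, 6, 7, 8, 5, 14, 11, 12, 13, 9] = (5 10 14 9)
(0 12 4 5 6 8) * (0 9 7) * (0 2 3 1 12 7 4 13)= (0 7 2 3 1 12 13)(4 5 6 8 9)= [7, 12, 3, 1, 5, 6, 8, 2, 9, 4, 10, 11, 13, 0]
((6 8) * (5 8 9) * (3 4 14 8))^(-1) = (3 5 9 6 8 14 4)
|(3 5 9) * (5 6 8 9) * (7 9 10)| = |(3 6 8 10 7 9)| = 6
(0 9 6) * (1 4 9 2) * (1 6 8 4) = (0 2 6)(4 9 8) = [2, 1, 6, 3, 9, 5, 0, 7, 4, 8]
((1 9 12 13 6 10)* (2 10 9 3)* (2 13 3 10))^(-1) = (1 10)(3 12 9 6 13)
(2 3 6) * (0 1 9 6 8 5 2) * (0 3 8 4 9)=(0 1)(2 8 5)(3 4 9 6)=[1, 0, 8, 4, 9, 2, 3, 7, 5, 6]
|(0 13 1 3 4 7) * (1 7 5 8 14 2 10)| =24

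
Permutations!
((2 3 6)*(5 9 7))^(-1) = (2 6 3)(5 7 9)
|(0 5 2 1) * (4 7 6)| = |(0 5 2 1)(4 7 6)| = 12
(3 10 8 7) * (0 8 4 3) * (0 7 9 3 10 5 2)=[8, 1, 0, 5, 10, 2, 6, 7, 9, 3, 4]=(0 8 9 3 5 2)(4 10)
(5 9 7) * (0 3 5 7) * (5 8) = (0 3 8 5 9) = [3, 1, 2, 8, 4, 9, 6, 7, 5, 0]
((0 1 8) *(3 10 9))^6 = ((0 1 8)(3 10 9))^6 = (10)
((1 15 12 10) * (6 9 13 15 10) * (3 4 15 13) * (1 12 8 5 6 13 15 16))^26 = (1 12 15 5 9 4)(3 16 10 13 8 6)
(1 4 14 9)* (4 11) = (1 11 4 14 9) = [0, 11, 2, 3, 14, 5, 6, 7, 8, 1, 10, 4, 12, 13, 9]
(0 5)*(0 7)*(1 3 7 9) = (0 5 9 1 3 7) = [5, 3, 2, 7, 4, 9, 6, 0, 8, 1]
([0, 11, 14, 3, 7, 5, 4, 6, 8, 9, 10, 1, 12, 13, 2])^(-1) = (1 11)(2 14)(4 6 7)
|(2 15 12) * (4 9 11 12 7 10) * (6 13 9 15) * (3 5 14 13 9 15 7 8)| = 30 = |(2 6 9 11 12)(3 5 14 13 15 8)(4 7 10)|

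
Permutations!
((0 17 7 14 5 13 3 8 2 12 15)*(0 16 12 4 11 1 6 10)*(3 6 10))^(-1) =(0 10 1 11 4 2 8 3 6 13 5 14 7 17)(12 16 15)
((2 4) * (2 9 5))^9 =((2 4 9 5))^9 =(2 4 9 5)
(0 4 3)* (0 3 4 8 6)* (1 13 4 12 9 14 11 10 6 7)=(0 8 7 1 13 4 12 9 14 11 10 6)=[8, 13, 2, 3, 12, 5, 0, 1, 7, 14, 6, 10, 9, 4, 11]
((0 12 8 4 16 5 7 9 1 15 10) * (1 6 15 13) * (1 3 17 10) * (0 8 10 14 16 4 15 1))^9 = ((0 12 10 8 15)(1 13 3 17 14 16 5 7 9 6))^9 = (0 15 8 10 12)(1 6 9 7 5 16 14 17 3 13)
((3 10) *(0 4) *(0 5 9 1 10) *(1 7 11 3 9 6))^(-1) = ((0 4 5 6 1 10 9 7 11 3))^(-1) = (0 3 11 7 9 10 1 6 5 4)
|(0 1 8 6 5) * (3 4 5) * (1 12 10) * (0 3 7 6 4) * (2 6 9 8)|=|(0 12 10 1 2 6 7 9 8 4 5 3)|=12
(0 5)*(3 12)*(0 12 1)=(0 5 12 3 1)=[5, 0, 2, 1, 4, 12, 6, 7, 8, 9, 10, 11, 3]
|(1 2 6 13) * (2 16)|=5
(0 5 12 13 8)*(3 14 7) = [5, 1, 2, 14, 4, 12, 6, 3, 0, 9, 10, 11, 13, 8, 7] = (0 5 12 13 8)(3 14 7)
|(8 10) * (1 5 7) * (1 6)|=4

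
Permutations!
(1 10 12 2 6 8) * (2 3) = (1 10 12 3 2 6 8) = [0, 10, 6, 2, 4, 5, 8, 7, 1, 9, 12, 11, 3]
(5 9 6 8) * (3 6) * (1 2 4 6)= (1 2 4 6 8 5 9 3)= [0, 2, 4, 1, 6, 9, 8, 7, 5, 3]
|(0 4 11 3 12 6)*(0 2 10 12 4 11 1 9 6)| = 10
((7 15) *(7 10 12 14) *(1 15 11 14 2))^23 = (1 12 15 2 10)(7 14 11)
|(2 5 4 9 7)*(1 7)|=6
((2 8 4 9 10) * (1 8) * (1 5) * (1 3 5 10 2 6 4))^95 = (10)(1 8)(3 5)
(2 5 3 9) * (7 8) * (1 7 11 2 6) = [0, 7, 5, 9, 4, 3, 1, 8, 11, 6, 10, 2] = (1 7 8 11 2 5 3 9 6)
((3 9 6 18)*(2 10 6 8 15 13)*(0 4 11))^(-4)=((0 4 11)(2 10 6 18 3 9 8 15 13))^(-4)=(0 11 4)(2 9 10 8 6 15 18 13 3)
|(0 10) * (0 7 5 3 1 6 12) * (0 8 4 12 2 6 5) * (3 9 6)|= |(0 10 7)(1 5 9 6 2 3)(4 12 8)|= 6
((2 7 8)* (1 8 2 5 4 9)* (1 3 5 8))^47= (2 7)(3 9 4 5)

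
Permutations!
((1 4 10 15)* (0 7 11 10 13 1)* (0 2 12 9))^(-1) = (0 9 12 2 15 10 11 7)(1 13 4)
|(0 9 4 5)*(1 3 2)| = 12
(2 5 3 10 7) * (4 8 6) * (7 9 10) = (2 5 3 7)(4 8 6)(9 10) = [0, 1, 5, 7, 8, 3, 4, 2, 6, 10, 9]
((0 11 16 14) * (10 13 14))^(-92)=(0 13 16)(10 11 14)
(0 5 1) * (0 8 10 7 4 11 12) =(0 5 1 8 10 7 4 11 12) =[5, 8, 2, 3, 11, 1, 6, 4, 10, 9, 7, 12, 0]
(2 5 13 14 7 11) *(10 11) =(2 5 13 14 7 10 11) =[0, 1, 5, 3, 4, 13, 6, 10, 8, 9, 11, 2, 12, 14, 7]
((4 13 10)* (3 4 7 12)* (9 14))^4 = (14)(3 7 13)(4 12 10)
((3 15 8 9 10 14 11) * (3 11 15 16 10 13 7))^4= ((3 16 10 14 15 8 9 13 7))^4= (3 15 7 14 13 10 9 16 8)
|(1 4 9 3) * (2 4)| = 5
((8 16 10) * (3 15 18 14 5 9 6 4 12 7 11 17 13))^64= (3 13 17 11 7 12 4 6 9 5 14 18 15)(8 16 10)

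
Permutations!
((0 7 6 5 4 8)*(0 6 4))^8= (0 4 6)(5 7 8)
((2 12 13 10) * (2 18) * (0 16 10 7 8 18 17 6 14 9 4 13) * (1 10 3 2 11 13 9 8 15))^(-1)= ((0 16 3 2 12)(1 10 17 6 14 8 18 11 13 7 15)(4 9))^(-1)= (0 12 2 3 16)(1 15 7 13 11 18 8 14 6 17 10)(4 9)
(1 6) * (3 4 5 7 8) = (1 6)(3 4 5 7 8) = [0, 6, 2, 4, 5, 7, 1, 8, 3]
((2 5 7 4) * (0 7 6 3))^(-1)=(0 3 6 5 2 4 7)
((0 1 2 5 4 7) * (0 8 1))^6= (8)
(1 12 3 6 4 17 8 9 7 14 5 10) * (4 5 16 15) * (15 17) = (1 12 3 6 5 10)(4 15)(7 14 16 17 8 9) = [0, 12, 2, 6, 15, 10, 5, 14, 9, 7, 1, 11, 3, 13, 16, 4, 17, 8]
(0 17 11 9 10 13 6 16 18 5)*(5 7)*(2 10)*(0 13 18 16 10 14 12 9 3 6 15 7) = (0 17 11 3 6 10 18)(2 14 12 9)(5 13 15 7) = [17, 1, 14, 6, 4, 13, 10, 5, 8, 2, 18, 3, 9, 15, 12, 7, 16, 11, 0]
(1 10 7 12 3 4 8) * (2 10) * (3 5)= [0, 2, 10, 4, 8, 3, 6, 12, 1, 9, 7, 11, 5]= (1 2 10 7 12 5 3 4 8)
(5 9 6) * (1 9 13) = (1 9 6 5 13) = [0, 9, 2, 3, 4, 13, 5, 7, 8, 6, 10, 11, 12, 1]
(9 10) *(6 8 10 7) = (6 8 10 9 7) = [0, 1, 2, 3, 4, 5, 8, 6, 10, 7, 9]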